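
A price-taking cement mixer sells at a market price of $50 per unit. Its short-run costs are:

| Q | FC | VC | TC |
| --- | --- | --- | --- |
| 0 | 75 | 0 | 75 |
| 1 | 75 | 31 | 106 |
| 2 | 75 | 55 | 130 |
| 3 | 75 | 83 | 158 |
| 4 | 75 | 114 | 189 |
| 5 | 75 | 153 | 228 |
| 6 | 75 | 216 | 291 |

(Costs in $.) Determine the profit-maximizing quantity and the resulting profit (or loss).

Profit at each row (π = 50Q − TC): Q=0: -75; Q=1: -56; Q=2: -30; Q=3: -8; Q=4: 11; Q=5: 22; Q=6: 9.
Profit is maximized at Q = 5. AVC there is 153/5 = $30.60 ≤ P, so producing beats shutting down (which would give -$75).

Q = 5; profit = $22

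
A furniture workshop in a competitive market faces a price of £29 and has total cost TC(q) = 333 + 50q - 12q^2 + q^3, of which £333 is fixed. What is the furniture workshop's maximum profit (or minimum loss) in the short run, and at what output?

Profit = -£235 at q = 7

AVC = 50 - 12q + q^2 has its minimum £14 at q = 6; price £29 clears that bar, so the firm operates.
With MC = 50 - 24q + 3q^2, P = MC on the upward-sloping part at q* = 7.
TR = 29·7 = 203. TC = 333 + 105 = 438. Profit = 203 − 438 = -£235.
Shutting down would mean losing the fixed cost of £333, so operating at a loss of £235 is better by £98.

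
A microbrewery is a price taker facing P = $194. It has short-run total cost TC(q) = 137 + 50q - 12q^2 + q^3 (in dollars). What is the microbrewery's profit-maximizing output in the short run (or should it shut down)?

Produce at q = 12

From TC, MC = TC'(q) = 50 - 24q + 3q^2 and AVC = VC/q = 50 - 12q + q^2.
AVC is minimized where dAVC/dq = -12 + 2q = 0, at q = 6; min AVC = 50 - 12·6 + 6^2 = $14.
Because $194 ≥ $14, revenue can cover variable cost; the firm operates.
P = MC gives -144 - 24q + 3q^2 = 0, with roots -4 and 12. Take the larger (rising MC): q* = 12.
Check: AVC at q = 12 is $50 ≤ P, so revenue covers variable cost.
Profit = P·q − TC = 194·12 − 737 = $1591.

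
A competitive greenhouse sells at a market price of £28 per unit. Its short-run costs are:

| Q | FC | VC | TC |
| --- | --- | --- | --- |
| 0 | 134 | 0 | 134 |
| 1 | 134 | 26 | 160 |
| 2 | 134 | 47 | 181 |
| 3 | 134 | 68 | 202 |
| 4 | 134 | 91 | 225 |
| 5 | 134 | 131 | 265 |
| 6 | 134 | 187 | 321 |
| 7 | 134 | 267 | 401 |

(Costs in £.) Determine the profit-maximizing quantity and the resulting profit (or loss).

Q = 4; profit = -£113

Tabulate TR − TC: Q=0: -134; Q=1: -132; Q=2: -125; Q=3: -118; Q=4: -113; Q=5: -125; Q=6: -153; Q=7: -205.
Profit is maximized at Q = 4. AVC there is 91/4 = £22.75 ≤ P, so producing beats shutting down (which would give -£134).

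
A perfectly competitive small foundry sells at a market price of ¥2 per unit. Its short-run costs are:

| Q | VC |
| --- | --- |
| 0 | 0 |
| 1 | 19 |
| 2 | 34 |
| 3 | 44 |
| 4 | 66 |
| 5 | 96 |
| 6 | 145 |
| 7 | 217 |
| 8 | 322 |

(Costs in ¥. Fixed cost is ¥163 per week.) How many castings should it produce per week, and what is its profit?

Q = 0 (shut down); profit = -¥163

Tabulate TR − TC: Q=0: -163; Q=1: -180; Q=2: -193; Q=3: -201; Q=4: -221; Q=5: -249; Q=6: -296; Q=7: -366; Q=8: -469.
Profit is highest at Q = 0. Equivalently, the lowest AVC in the table is 44/3 ≈ ¥14.67 at Q = 3, and P = ¥2 falls below it — price never covers variable cost, so the firm shuts down and loses only its fixed cost.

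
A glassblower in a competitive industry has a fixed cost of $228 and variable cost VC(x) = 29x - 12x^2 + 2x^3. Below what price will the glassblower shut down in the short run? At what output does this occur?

$11 per unit, at x = 3

The shutdown price is the minimum of AVC. VC = 29x - 12x^2 + 2x^3, so AVC = 29 - 12x + 2x^2.
dAVC/dx = -12 + 4x = 0 gives x = 3. min AVC = 29 - 12·3 + 2·3^2 = 11.
So the shutdown price is $11.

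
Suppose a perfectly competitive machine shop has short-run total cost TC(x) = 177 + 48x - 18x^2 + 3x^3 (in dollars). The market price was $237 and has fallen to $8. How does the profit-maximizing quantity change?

Output falls from 7 to 0 (the firm shuts down)

MC = 48 - 36x + 9x^2; the shutdown threshold is min AVC = $21 (at x = 3).
At P = $237 ≥ min AVC, set P = MC on the rising branch: x = 7.
At P = $8 < min AVC = $21, price no longer covers variable cost at any output, so the firm shuts down: x = 0.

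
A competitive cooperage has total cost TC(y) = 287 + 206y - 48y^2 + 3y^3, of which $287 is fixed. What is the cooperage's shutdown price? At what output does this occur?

$14 per unit, at y = 8

Short-run supply begins at min AVC. From VC = 206y - 48y^2 + 3y^3, AVC = 206 - 48y + 3y^2.
At the minimum of AVC, MC = AVC. MC = 206 - 96y + 9y^2; setting MC = AVC gives 6y^2 - 48y = 0, so y = 8. min AVC = 14.
For P < $14 the firm produces nothing.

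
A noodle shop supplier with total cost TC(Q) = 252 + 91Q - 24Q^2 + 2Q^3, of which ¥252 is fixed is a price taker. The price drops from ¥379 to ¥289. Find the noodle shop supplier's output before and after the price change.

Output falls from 12 to 11

MC = 91 - 48Q + 6Q^2; the shutdown threshold is min AVC = ¥19 (at Q = 6).
With P = ¥379 above the shutdown price, P = MC gives Q = 12.
At P = ¥289 ≥ min AVC, set P = MC: Q = 11. The firm stays open but cuts output.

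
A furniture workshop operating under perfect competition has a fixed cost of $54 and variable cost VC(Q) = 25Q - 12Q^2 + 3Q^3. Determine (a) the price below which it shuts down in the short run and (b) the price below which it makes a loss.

Shutdown price = min AVC. AVC = 25 - 12Q + 3Q^2, with vertex at Q = 2 and minimum $13.
ATC = 54/Q + 25 - 12Q + 3Q^2. Setting dATC/dQ = −54/Q^2 − 12 + 6Q = 0 gives Q = 3 (since 6·3^3 − 12·3^2 = 54).
min ATC = 54/3 + 25 − 12·3 + 3·3^2 = $34. That is the break-even price.
Between these two prices the firm operates at a loss; above $34 it earns a profit.

Shutdown price = $13; break-even price = $34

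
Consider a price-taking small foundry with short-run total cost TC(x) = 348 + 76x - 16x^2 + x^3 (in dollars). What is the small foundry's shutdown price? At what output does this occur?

Short-run supply begins at min AVC. From VC = 76x - 16x^2 + x^3, AVC = 76 - 16x + x^2.
dAVC/dx = -16 + 2x = 0 gives x = 8. min AVC = 76 - 16·8 + 8^2 = 12.
So the shutdown price is $12.

$12 per unit, at x = 8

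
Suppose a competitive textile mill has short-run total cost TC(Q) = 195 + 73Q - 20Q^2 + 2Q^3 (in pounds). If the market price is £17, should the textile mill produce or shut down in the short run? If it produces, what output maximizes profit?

From TC, MC = TC'(Q) = 73 - 40Q + 6Q^2 and AVC = VC/Q = 73 - 20Q + 2Q^2.
AVC hits its minimum where MC = AVC, at Q = 5, giving min AVC = 73 - 20·5 + 2·5^2 = £23.
P = £17 lies below min AVC = £23; no output level covers variable cost.
Shutting down limits the loss to fixed cost, £195.

Shut down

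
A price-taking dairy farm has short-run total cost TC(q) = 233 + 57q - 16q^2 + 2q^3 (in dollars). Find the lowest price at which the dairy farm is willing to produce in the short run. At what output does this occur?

Short-run supply begins at min AVC. From VC = 57q - 16q^2 + 2q^3, AVC = 57 - 16q + 2q^2.
At the minimum of AVC, MC = AVC. MC = 57 - 32q + 6q^2; setting MC = AVC gives 4q^2 - 16q = 0, so q = 4. min AVC = 25.
The firm shuts down for any P below $25.

$25 per unit, at q = 4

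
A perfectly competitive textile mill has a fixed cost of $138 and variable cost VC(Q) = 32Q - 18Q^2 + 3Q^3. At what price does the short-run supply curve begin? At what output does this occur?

Short-run supply begins at min AVC. From VC = 32Q - 18Q^2 + 3Q^3, AVC = 32 - 18Q + 3Q^2.
dAVC/dQ = -18 + 6Q = 0 gives Q = 3. min AVC = 32 - 18·3 + 3·3^2 = 5.
For P < $5 the firm produces nothing.

$5 per unit, at Q = 3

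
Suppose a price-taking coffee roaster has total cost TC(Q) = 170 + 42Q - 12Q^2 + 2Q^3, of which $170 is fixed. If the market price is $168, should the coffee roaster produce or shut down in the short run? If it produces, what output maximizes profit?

Produce at Q = 7

Strip out fixed cost: VC = 42Q - 12Q^2 + 2Q^3. Then AVC = 42 - 12Q + 2Q^2 and MC = 42 - 24Q + 6Q^2.
The AVC parabola has its vertex at Q = 12/4 = 3, where AVC = 42 - 12·3 + 2·3^2 = $24.
P = $168 exceeds min AVC = $24, so the firm stays open.
P = MC gives -126 - 24Q + 6Q^2 = 0, with roots -3 and 7. Take the larger (rising MC): Q* = 7.
Check: AVC at Q = 7 is $56 ≤ P, so revenue covers variable cost.
Profit = P·Q − TC = 168·7 − 562 = $614.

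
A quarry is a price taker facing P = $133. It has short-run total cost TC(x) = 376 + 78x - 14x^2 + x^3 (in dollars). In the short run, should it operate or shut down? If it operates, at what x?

Produce at x = 11

From TC, MC = TC'(x) = 78 - 28x + 3x^2 and AVC = VC/x = 78 - 14x + x^2.
AVC is minimized where dAVC/dx = -14 + 2x = 0, at x = 7; min AVC = 78 - 14·7 + 7^2 = $29.
P = $133 exceeds min AVC = $29, so the firm stays open.
P = MC gives -55 - 28x + 3x^2 = 0, with roots -5/3 and 11. Take the larger (rising MC): x* = 11.
Check: AVC at x = 11 is $45 ≤ P, so revenue covers variable cost.
Profit = P·x − TC = 133·11 − 871 = $592.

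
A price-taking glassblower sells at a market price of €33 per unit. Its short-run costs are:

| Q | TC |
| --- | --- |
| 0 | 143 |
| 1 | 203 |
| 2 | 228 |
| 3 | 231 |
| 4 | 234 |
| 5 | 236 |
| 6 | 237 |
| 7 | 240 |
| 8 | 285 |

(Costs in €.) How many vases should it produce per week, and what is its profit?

Profit at each row (π = 33Q − TC): Q=0: -143; Q=1: -170; Q=2: -162; Q=3: -132; Q=4: -102; Q=5: -71; Q=6: -39; Q=7: -9; Q=8: -21.
Profit is maximized at Q = 7. AVC there is 97/7 = €13.86 ≤ P, so producing beats shutting down (which would give -€143).

Q = 7; profit = -€9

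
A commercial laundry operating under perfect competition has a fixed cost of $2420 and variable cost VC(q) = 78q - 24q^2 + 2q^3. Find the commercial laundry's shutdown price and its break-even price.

Shutdown price = $6; break-even price = $276

AVC = 78 - 24q + 2q^2; minimized at q = 6, giving min AVC = $6. That is the shutdown price.
ATC = 2420/q + 78 - 24q + 2q^2. Setting dATC/dq = −2420/q^2 − 24 + 4q = 0 gives q = 11 (since 4·11^3 − 24·11^2 = 2420).
min ATC = 2420/11 + 78 − 24·11 + 2·11^2 = $276. That is the break-even price.
Between these two prices the firm operates at a loss; above $276 it earns a profit.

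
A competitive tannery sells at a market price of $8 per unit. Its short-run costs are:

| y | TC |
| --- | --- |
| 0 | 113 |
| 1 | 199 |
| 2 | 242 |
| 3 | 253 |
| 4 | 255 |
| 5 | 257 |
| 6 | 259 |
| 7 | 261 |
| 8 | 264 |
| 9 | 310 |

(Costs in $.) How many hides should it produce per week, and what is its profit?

y = 0 (shut down); profit = -$113

Tabulate TR − TC: y=0: -113; y=1: -191; y=2: -226; y=3: -229; y=4: -223; y=5: -217; y=6: -211; y=7: -205; y=8: -200; y=9: -238.
Profit is highest at y = 0. Equivalently, the lowest AVC in the table is 151/8 ≈ $18.88 at y = 8, and P = $8 falls below it — price never covers variable cost, so the firm shuts down and loses only its fixed cost.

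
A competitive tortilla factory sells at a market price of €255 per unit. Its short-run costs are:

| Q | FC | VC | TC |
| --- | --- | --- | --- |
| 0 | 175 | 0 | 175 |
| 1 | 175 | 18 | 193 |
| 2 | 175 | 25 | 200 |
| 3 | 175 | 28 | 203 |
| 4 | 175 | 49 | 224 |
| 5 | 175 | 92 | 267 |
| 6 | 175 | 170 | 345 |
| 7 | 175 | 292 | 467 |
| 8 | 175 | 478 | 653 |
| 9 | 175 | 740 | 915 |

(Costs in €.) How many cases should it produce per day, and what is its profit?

Profit at each row (π = 255Q − TC): Q=0: -175; Q=1: 62; Q=2: 310; Q=3: 562; Q=4: 796; Q=5: 1008; Q=6: 1185; Q=7: 1318; Q=8: 1387; Q=9: 1380.
Profit is maximized at Q = 8. AVC there is 478/8 = €59.75 ≤ P, so producing beats shutting down (which would give -€175).

Q = 8; profit = €1387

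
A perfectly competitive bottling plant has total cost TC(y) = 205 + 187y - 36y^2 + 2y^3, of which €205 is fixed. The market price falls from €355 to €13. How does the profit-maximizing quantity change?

AVC = 187 - 36y + 2y^2, minimized at y = 9 where min AVC = €25. MC = 187 - 72y + 6y^2.
At P = €355 ≥ min AVC, set P = MC on the rising branch: y = 14.
At P = €13 < min AVC = €25, price no longer covers variable cost at any output, so the firm shuts down: y = 0.

Output falls from 14 to 0 (the firm shuts down)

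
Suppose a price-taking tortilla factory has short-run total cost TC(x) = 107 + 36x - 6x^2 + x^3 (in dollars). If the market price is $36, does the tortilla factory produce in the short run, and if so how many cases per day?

Variable cost is VC = 36x - 6x^2 + x^3, so AVC = VC/x = 36 - 6x + x^2 and MC = dTC/dx = 36 - 12x + 3x^2.
The AVC parabola has its vertex at x = 6/2 = 3, where AVC = 36 - 6·3 + 3^2 = $27.
Since P = $36 ≥ min AVC = $27, price covers variable cost and the firm should produce.
Set P = MC: 36 = 36 - 12x + 3x^2 → -12x + 3x^2 = 0. The roots are x = 0 and x = 4; the profit-maximizing output is on the rising part of MC, so x* = 4.
Check: AVC at x = 4 is $28 ≤ P, so revenue covers variable cost.
Profit = P·x − TC = 36·4 − 219 = -$75, a loss, but smaller than the $107 fixed cost the firm would lose by shutting down.

Produce at x = 4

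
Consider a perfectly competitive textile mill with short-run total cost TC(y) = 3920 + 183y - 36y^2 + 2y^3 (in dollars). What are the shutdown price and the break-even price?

AVC = 183 - 36y + 2y^2; minimized at y = 9, giving min AVC = $21. That is the shutdown price.
ATC = 3920/y + 183 - 36y + 2y^2. Setting dATC/dy = −3920/y^2 − 36 + 4y = 0 gives y = 14 (since 4·14^3 − 36·14^2 = 3920).
min ATC = 3920/14 + 183 − 36·14 + 2·14^2 = $351. That is the break-even price.
For $21 ≤ P < $351 the firm produces at a loss; below $21 it shuts down.

Shutdown price = $21; break-even price = $351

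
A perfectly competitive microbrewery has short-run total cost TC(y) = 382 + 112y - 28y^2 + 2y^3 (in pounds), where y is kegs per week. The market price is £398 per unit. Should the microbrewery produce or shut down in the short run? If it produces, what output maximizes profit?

Produce at y = 13

Variable cost is VC = 112y - 28y^2 + 2y^3, so AVC = VC/y = 112 - 28y + 2y^2 and MC = dTC/dy = 112 - 56y + 6y^2.
AVC is minimized where dAVC/dy = -28 + 4y = 0, at y = 7; min AVC = 112 - 28·7 + 2·7^2 = £14.
Because £398 ≥ £14, revenue can cover variable cost; the firm operates.
P = MC gives -286 - 56y + 6y^2 = 0, with roots -11/3 and 13. Take the larger (rising MC): y* = 13.
Check: AVC at y = 13 is £86 ≤ P, so revenue covers variable cost.
Profit = P·y − TC = 398·13 − 1500 = £3674.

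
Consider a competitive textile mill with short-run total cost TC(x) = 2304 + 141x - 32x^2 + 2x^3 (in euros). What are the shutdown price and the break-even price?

Shutdown price = min AVC. AVC = 141 - 32x + 2x^2, with vertex at x = 8 and minimum €13.
ATC = 2304/x + 141 - 32x + 2x^2. Setting dATC/dx = −2304/x^2 − 32 + 4x = 0 gives x = 12 (since 4·12^3 − 32·12^2 = 2304).
min ATC = 2304/12 + 141 − 32·12 + 2·12^2 = €237. That is the break-even price.
For €13 ≤ P < €237 the firm produces at a loss; below €13 it shuts down.

Shutdown price = €13; break-even price = €237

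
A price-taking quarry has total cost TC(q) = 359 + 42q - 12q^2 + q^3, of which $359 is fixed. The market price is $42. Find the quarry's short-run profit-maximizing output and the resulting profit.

Profit = -$103 at q = 8

AVC = 42 - 12q + q^2 has its minimum $6 at q = 6; price $42 clears that bar, so the firm operates.
MC = 42 - 24q + 3q^2. Setting P = MC and taking the root on the rising branch gives q* = 8.
TR = 42·8 = 336. TC = 359 + 80 = 439. Profit = 336 − 439 = -$103.
That loss of $103 beats the $359 the firm would lose by shutting down; producing recovers $256 of fixed cost.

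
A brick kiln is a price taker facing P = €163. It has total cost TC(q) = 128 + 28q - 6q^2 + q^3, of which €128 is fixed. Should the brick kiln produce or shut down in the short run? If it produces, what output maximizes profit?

From TC, MC = TC'(q) = 28 - 12q + 3q^2 and AVC = VC/q = 28 - 6q + q^2.
The AVC parabola has its vertex at q = 6/2 = 3, where AVC = 28 - 6·3 + 3^2 = €19.
P = €163 exceeds min AVC = €19, so the firm stays open.
P = MC gives -135 - 12q + 3q^2 = 0, with roots -5 and 9. Take the larger (rising MC): q* = 9.
Check: AVC at q = 9 is €55 ≤ P, so revenue covers variable cost.
Profit = P·q − TC = 163·9 − 623 = €844.

Produce at q = 9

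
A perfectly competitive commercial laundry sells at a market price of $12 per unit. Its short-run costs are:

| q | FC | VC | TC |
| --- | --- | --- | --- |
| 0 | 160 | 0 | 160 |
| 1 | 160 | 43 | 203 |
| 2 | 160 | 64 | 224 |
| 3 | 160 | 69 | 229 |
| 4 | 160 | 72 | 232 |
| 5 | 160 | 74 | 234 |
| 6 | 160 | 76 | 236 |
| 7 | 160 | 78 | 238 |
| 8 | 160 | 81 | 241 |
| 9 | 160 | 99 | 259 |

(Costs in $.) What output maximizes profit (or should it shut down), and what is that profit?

Compute π = P·q − TC at each output: q=0: -160; q=1: -191; q=2: -200; q=3: -193; q=4: -184; q=5: -174; q=6: -164; q=7: -154; q=8: -145; q=9: -151.
Profit is maximized at q = 8. AVC there is 81/8 = $10.12 ≤ P, so producing beats shutting down (which would give -$160).

q = 8; profit = -$145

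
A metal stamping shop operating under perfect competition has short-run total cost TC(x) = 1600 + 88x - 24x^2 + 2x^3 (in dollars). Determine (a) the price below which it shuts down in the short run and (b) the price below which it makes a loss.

Shutdown price = $16; break-even price = $208

Shutdown price = min AVC. AVC = 88 - 24x + 2x^2, with vertex at x = 6 and minimum $16.
ATC = 1600/x + 88 - 24x + 2x^2. Setting dATC/dx = −1600/x^2 − 24 + 4x = 0 gives x = 10 (since 4·10^3 − 24·10^2 = 1600).
min ATC = 1600/10 + 88 − 24·10 + 2·10^2 = $208. That is the break-even price.
Between these two prices the firm operates at a loss; above $208 it earns a profit.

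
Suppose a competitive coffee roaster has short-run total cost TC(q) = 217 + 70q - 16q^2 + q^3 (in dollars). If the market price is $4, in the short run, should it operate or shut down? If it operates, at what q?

Strip out fixed cost: VC = 70q - 16q^2 + q^3. Then AVC = 70 - 16q + q^2 and MC = 70 - 32q + 3q^2.
AVC is minimized where dAVC/dq = -16 + 2q = 0, at q = 8; min AVC = 70 - 16·8 + 8^2 = $6.
With P < min AVC ($4 < $6), every unit sold adds to the loss.
The firm minimizes its loss by shutting down and losing only its fixed cost of $217.

Shut down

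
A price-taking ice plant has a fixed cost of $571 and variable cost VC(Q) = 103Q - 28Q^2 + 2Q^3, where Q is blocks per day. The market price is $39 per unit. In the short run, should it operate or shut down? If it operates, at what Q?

From TC, MC = TC'(Q) = 103 - 56Q + 6Q^2 and AVC = VC/Q = 103 - 28Q + 2Q^2.
The AVC parabola has its vertex at Q = 28/4 = 7, where AVC = 103 - 28·7 + 2·7^2 = $5.
P = $39 exceeds min AVC = $5, so the firm stays open.
Solving P = MC: 64 - 56Q + 6Q^2 = 0 ⇒ Q = 4/3 or 8. On the upward-sloping branch, Q* = 8.
Check: AVC at Q = 8 is $7 ≤ P, so revenue covers variable cost.
Profit = P·Q − TC = 39·8 − 627 = -$315, a loss, but smaller than the $571 fixed cost the firm would lose by shutting down.

Produce at Q = 8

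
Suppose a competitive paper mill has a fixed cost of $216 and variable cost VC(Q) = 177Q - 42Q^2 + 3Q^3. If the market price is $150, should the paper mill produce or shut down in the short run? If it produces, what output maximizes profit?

From TC, MC = TC'(Q) = 177 - 84Q + 9Q^2 and AVC = VC/Q = 177 - 42Q + 3Q^2.
The AVC parabola has its vertex at Q = 42/6 = 7, where AVC = 177 - 42·7 + 3·7^2 = $30.
P = $150 exceeds min AVC = $30, so the firm stays open.
Set P = MC: 150 = 177 - 84Q + 9Q^2 → 27 - 84Q + 9Q^2 = 0. The roots are Q = 1/3 and Q = 9; the profit-maximizing output is on the rising part of MC, so Q* = 9.
Check: AVC at Q = 9 is $42 ≤ P, so revenue covers variable cost.
Profit = P·Q − TC = 150·9 − 594 = $756.

Produce at Q = 9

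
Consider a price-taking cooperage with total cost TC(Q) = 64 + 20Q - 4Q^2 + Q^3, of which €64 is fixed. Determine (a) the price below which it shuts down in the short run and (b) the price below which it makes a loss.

Shutdown price = €16; break-even price = €36

Shutdown price = min AVC. AVC = 20 - 4Q + Q^2, with vertex at Q = 2 and minimum €16.
ATC = 64/Q + 20 - 4Q + Q^2. Setting dATC/dQ = −64/Q^2 − 4 + 2Q = 0 gives Q = 4 (since 2·4^3 − 4·4^2 = 64).
min ATC = 64/4 + 20 − 4·4 + 4^2 = €36. That is the break-even price.
Between these two prices the firm operates at a loss; above €36 it earns a profit.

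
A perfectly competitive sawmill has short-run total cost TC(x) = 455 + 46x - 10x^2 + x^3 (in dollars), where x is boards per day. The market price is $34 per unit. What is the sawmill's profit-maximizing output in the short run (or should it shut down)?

Produce at x = 6

Strip out fixed cost: VC = 46x - 10x^2 + x^3. Then AVC = 46 - 10x + x^2 and MC = 46 - 20x + 3x^2.
AVC is minimized where dAVC/dx = -10 + 2x = 0, at x = 5; min AVC = 46 - 10·5 + 5^2 = $21.
Since P = $34 ≥ min AVC = $21, price covers variable cost and the firm should produce.
P = MC gives 12 - 20x + 3x^2 = 0, with roots 2/3 and 6. Take the larger (rising MC): x* = 6.
Check: AVC at x = 6 is $22 ≤ P, so revenue covers variable cost.
Profit = P·x − TC = 34·6 − 587 = -$383, a loss, but smaller than the $455 fixed cost the firm would lose by shutting down.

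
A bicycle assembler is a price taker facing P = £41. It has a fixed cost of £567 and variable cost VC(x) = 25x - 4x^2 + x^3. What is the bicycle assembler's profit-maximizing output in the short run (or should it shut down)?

From TC, MC = TC'(x) = 25 - 8x + 3x^2 and AVC = VC/x = 25 - 4x + x^2.
The AVC parabola has its vertex at x = 4/2 = 2, where AVC = 25 - 4·2 + 2^2 = £21.
P = £41 exceeds min AVC = £21, so the firm stays open.
P = MC gives -16 - 8x + 3x^2 = 0, with roots -4/3 and 4. Take the larger (rising MC): x* = 4.
Check: AVC at x = 4 is £25 ≤ P, so revenue covers variable cost.
Profit = P·x − TC = 41·4 − 667 = -£503, a loss, but smaller than the £567 fixed cost the firm would lose by shutting down.

Produce at x = 4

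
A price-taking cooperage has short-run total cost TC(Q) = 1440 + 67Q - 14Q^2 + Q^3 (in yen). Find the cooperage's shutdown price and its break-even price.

Shutdown price = ¥18; break-even price = ¥163

Shutdown price = min AVC. AVC = 67 - 14Q + Q^2, with vertex at Q = 7 and minimum ¥18.
ATC = 1440/Q + 67 - 14Q + Q^2. Setting dATC/dQ = −1440/Q^2 − 14 + 2Q = 0 gives Q = 12 (since 2·12^3 − 14·12^2 = 1440).
min ATC = 1440/12 + 67 − 14·12 + 12^2 = ¥163. That is the break-even price.
Between these two prices the firm operates at a loss; above ¥163 it earns a profit.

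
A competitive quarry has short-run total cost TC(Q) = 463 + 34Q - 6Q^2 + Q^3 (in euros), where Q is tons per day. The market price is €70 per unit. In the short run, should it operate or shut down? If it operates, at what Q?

Variable cost is VC = 34Q - 6Q^2 + Q^3, so AVC = VC/Q = 34 - 6Q + Q^2 and MC = dTC/dQ = 34 - 12Q + 3Q^2.
AVC is minimized where dAVC/dQ = -6 + 2Q = 0, at Q = 3; min AVC = 34 - 6·3 + 3^2 = €25.
Since P = €70 ≥ min AVC = €25, price covers variable cost and the firm should produce.
P = MC gives -36 - 12Q + 3Q^2 = 0, with roots -2 and 6. Take the larger (rising MC): Q* = 6.
Check: AVC at Q = 6 is €34 ≤ P, so revenue covers variable cost.
Profit = P·Q − TC = 70·6 − 667 = -€247, a loss, but smaller than the €463 fixed cost the firm would lose by shutting down.

Produce at Q = 6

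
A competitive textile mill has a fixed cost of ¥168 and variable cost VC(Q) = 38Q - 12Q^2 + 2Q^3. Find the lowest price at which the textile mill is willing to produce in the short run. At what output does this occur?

¥20 per unit, at Q = 3

The firm shuts down when price falls below the minimum of average variable cost. AVC = VC/Q = 38 - 12Q + 2Q^2.
At the minimum of AVC, MC = AVC. MC = 38 - 24Q + 6Q^2; setting MC = AVC gives 4Q^2 - 12Q = 0, so Q = 3. min AVC = 20.
The firm shuts down for any P below ¥20.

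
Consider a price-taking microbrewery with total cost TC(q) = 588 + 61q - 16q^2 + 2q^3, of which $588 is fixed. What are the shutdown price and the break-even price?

Shutdown price = min AVC. AVC = 61 - 16q + 2q^2, with vertex at q = 4 and minimum $29.
ATC = 588/q + 61 - 16q + 2q^2. Setting dATC/dq = −588/q^2 − 16 + 4q = 0 gives q = 7 (since 4·7^3 − 16·7^2 = 588).
min ATC = 588/7 + 61 − 16·7 + 2·7^2 = $131. That is the break-even price.
Between these two prices the firm operates at a loss; above $131 it earns a profit.

Shutdown price = $29; break-even price = $131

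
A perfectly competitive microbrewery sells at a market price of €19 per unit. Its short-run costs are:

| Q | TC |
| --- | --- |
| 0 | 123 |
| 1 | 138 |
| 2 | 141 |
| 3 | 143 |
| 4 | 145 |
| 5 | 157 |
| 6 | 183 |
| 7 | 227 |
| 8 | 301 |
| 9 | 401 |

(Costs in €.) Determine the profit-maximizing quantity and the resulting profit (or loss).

Q = 5; profit = -€62

Profit at each row (π = 19Q − TC): Q=0: -123; Q=1: -119; Q=2: -103; Q=3: -86; Q=4: -69; Q=5: -62; Q=6: -69; Q=7: -94; Q=8: -149; Q=9: -230.
Profit is maximized at Q = 5. AVC there is 34/5 = €6.80 ≤ P, so producing beats shutting down (which would give -€123).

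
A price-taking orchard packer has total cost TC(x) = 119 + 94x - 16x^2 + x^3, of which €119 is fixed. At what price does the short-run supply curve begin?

The firm shuts down when price falls below the minimum of average variable cost. AVC = VC/x = 94 - 16x + x^2.
At the minimum of AVC, MC = AVC. MC = 94 - 32x + 3x^2; setting MC = AVC gives 2x^2 - 16x = 0, so x = 8. min AVC = 30.
For P < €30 the firm produces nothing.

€30 per unit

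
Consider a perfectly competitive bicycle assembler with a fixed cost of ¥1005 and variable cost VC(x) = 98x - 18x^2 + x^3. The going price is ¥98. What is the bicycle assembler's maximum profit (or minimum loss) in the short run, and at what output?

AVC = 98 - 18x + x^2; min AVC = ¥17 at x = 9. Since P = ¥98 ≥ min AVC, the firm produces.
MC = 98 - 36x + 3x^2. Setting P = MC and taking the root on the rising branch gives x* = 12.
TR = 98·12 = 1176. TC = 1005 + 312 = 1317. Profit = 1176 − 1317 = -¥141.
That loss of ¥141 beats the ¥1005 the firm would lose by shutting down; producing recovers ¥864 of fixed cost.

Profit = -¥141 at x = 12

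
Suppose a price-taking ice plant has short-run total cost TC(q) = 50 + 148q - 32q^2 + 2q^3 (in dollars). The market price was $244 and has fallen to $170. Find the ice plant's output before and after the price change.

Output falls from 12 to 11

MC = 148 - 64q + 6q^2; the shutdown threshold is min AVC = $20 (at q = 8).
At P = $244 ≥ min AVC, set P = MC on the rising branch: q = 12.
At P = $170 ≥ min AVC, set P = MC: q = 11. The firm stays open but cuts output.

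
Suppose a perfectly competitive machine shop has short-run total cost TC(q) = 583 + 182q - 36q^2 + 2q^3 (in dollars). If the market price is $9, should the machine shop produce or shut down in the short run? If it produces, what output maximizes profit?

Variable cost is VC = 182q - 36q^2 + 2q^3, so AVC = VC/q = 182 - 36q + 2q^2 and MC = dTC/dq = 182 - 72q + 6q^2.
AVC is minimized where dAVC/dq = -36 + 4q = 0, at q = 9; min AVC = 182 - 36·9 + 2·9^2 = $20.
With P < min AVC ($9 < $20), every unit sold adds to the loss.
Shutting down limits the loss to fixed cost, $583.

Shut down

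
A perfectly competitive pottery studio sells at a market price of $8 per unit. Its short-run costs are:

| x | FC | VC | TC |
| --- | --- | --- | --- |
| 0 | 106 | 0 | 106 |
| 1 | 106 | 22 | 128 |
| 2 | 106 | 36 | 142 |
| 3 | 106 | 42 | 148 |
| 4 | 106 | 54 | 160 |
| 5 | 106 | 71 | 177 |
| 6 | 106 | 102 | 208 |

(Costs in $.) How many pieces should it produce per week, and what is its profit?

x = 0 (shut down); profit = -$106

Tabulate TR − TC: x=0: -106; x=1: -120; x=2: -126; x=3: -124; x=4: -128; x=5: -137; x=6: -160.
Profit is highest at x = 0. Equivalently, the lowest AVC in the table is 54/4 ≈ $13.50 at x = 4, and P = $8 falls below it — price never covers variable cost, so the firm shuts down and loses only its fixed cost.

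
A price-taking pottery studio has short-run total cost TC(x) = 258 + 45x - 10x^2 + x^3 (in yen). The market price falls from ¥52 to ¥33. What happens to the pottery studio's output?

Output falls from 7 to 6

MC = 45 - 20x + 3x^2; the shutdown threshold is min AVC = ¥20 (at x = 5).
At P = ¥52 ≥ min AVC, set P = MC on the rising branch: x = 7.
At P = ¥33 ≥ min AVC, set P = MC: x = 6. The firm stays open but cuts output.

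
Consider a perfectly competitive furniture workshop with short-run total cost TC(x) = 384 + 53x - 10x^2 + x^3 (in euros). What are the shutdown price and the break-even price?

AVC = 53 - 10x + x^2; minimized at x = 5, giving min AVC = €28. That is the shutdown price.
ATC = 384/x + 53 - 10x + x^2. Setting dATC/dx = −384/x^2 − 10 + 2x = 0 gives x = 8 (since 2·8^3 − 10·8^2 = 384).
min ATC = 384/8 + 53 − 10·8 + 8^2 = €85. That is the break-even price.
For €28 ≤ P < €85 the firm produces at a loss; below €28 it shuts down.

Shutdown price = €28; break-even price = €85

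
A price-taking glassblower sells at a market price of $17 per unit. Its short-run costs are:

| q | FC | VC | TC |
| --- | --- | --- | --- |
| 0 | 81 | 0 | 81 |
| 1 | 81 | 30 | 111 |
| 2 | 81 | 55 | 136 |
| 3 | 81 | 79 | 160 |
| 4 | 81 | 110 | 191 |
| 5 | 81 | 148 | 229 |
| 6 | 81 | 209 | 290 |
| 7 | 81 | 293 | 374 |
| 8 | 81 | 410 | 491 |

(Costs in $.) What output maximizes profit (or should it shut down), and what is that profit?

Compute π = P·q − TC at each output: q=0: -81; q=1: -94; q=2: -102; q=3: -109; q=4: -123; q=5: -144; q=6: -188; q=7: -255; q=8: -355.
Profit is highest at q = 0. Equivalently, the lowest AVC in the table is 79/3 ≈ $26.33 at q = 3, and P = $17 falls below it — price never covers variable cost, so the firm shuts down and loses only its fixed cost.

q = 0 (shut down); profit = -$81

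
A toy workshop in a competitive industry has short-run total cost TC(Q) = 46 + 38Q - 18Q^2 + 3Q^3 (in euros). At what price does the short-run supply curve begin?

€11 per unit

The firm shuts down when price falls below the minimum of average variable cost. AVC = VC/Q = 38 - 18Q + 3Q^2.
At the minimum of AVC, MC = AVC. MC = 38 - 36Q + 9Q^2; setting MC = AVC gives 6Q^2 - 18Q = 0, so Q = 3. min AVC = 11.
For P < €11 the firm produces nothing.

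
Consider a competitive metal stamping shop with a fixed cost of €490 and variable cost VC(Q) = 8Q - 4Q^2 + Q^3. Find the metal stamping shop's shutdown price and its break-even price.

Shutdown price = €4; break-even price = €99

Shutdown price = min AVC. AVC = 8 - 4Q + Q^2, with vertex at Q = 2 and minimum €4.
ATC = 490/Q + 8 - 4Q + Q^2. Setting dATC/dQ = −490/Q^2 − 4 + 2Q = 0 gives Q = 7 (since 2·7^3 − 4·7^2 = 490).
min ATC = 490/7 + 8 − 4·7 + 7^2 = €99. That is the break-even price.
For €4 ≤ P < €99 the firm produces at a loss; below €4 it shuts down.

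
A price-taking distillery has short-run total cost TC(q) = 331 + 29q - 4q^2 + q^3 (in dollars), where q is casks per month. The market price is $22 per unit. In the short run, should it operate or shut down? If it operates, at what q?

Shut down

From TC, MC = TC'(q) = 29 - 8q + 3q^2 and AVC = VC/q = 29 - 4q + q^2.
AVC hits its minimum where MC = AVC, at q = 2, giving min AVC = 29 - 4·2 + 2^2 = $25.
P = $22 lies below min AVC = $25; no output level covers variable cost.
Best response: produce nothing and absorb the $331 fixed cost.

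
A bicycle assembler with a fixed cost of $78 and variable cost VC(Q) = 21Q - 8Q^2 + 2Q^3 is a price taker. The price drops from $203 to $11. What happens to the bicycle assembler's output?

MC = 21 - 16Q + 6Q^2; the shutdown threshold is min AVC = $13 (at Q = 2).
With P = $203 above the shutdown price, P = MC gives Q = 7.
At P = $11 < min AVC = $13, price no longer covers variable cost at any output, so the firm shuts down: Q = 0.

Output falls from 7 to 0 (the firm shuts down)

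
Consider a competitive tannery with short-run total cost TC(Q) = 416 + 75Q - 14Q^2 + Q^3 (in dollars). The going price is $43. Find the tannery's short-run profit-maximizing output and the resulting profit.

Profit = -$288 at Q = 8

AVC = 75 - 14Q + Q^2; min AVC = $26 at Q = 7. Since P = $43 ≥ min AVC, the firm produces.
MC = 75 - 28Q + 3Q^2. Setting P = MC and taking the root on the rising branch gives Q* = 8.
TR = 43·8 = 344. TC = 416 + 216 = 632. Profit = 344 − 632 = -$288.
That loss of $288 beats the $416 the firm would lose by shutting down; producing recovers $128 of fixed cost.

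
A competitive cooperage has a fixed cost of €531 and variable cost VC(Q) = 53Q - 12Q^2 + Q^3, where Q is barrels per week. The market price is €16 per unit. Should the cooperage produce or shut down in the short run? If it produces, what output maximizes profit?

Shut down

From TC, MC = TC'(Q) = 53 - 24Q + 3Q^2 and AVC = VC/Q = 53 - 12Q + Q^2.
AVC hits its minimum where MC = AVC, at Q = 6, giving min AVC = 53 - 12·6 + 6^2 = €17.
P = €16 lies below min AVC = €17; no output level covers variable cost.
Shutting down limits the loss to fixed cost, €531.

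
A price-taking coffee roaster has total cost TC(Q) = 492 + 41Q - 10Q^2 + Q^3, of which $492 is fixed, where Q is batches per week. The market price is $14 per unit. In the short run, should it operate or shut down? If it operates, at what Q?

Shut down

Strip out fixed cost: VC = 41Q - 10Q^2 + Q^3. Then AVC = 41 - 10Q + Q^2 and MC = 41 - 20Q + 3Q^2.
AVC hits its minimum where MC = AVC, at Q = 5, giving min AVC = 41 - 10·5 + 5^2 = $16.
P = $14 lies below min AVC = $16; no output level covers variable cost.
Best response: produce nothing and absorb the $492 fixed cost.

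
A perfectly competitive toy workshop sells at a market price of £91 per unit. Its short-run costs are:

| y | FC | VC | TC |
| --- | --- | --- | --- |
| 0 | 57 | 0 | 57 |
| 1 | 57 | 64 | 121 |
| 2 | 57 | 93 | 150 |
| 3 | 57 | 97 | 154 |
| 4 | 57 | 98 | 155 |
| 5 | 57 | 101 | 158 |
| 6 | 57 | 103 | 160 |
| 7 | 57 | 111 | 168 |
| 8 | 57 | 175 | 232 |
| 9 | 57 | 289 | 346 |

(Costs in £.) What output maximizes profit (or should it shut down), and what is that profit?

y = 8; profit = £496

Tabulate TR − TC: y=0: -57; y=1: -30; y=2: 32; y=3: 119; y=4: 209; y=5: 297; y=6: 386; y=7: 469; y=8: 496; y=9: 473.
Profit is maximized at y = 8. AVC there is 175/8 = £21.88 ≤ P, so producing beats shutting down (which would give -£57).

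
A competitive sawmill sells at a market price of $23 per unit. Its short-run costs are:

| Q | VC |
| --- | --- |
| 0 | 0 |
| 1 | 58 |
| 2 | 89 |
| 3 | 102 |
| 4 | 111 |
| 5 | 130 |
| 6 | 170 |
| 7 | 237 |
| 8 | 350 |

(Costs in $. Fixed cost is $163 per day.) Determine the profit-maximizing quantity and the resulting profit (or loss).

Profit at each row (π = 23Q − TC): Q=0: -163; Q=1: -198; Q=2: -206; Q=3: -196; Q=4: -182; Q=5: -178; Q=6: -195; Q=7: -239; Q=8: -329.
Profit is highest at Q = 0. Equivalently, the lowest AVC in the table is 130/5 ≈ $26 at Q = 5, and P = $23 falls below it — price never covers variable cost, so the firm shuts down and loses only its fixed cost.

Q = 0 (shut down); profit = -$163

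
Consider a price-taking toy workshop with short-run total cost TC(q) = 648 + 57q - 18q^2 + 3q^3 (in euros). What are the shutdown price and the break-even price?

AVC = 57 - 18q + 3q^2; minimized at q = 3, giving min AVC = €30. That is the shutdown price.
ATC = 648/q + 57 - 18q + 3q^2. Setting dATC/dq = −648/q^2 − 18 + 6q = 0 gives q = 6 (since 6·6^3 − 18·6^2 = 648).
min ATC = 648/6 + 57 − 18·6 + 3·6^2 = €165. That is the break-even price.
For €30 ≤ P < €165 the firm produces at a loss; below €30 it shuts down.

Shutdown price = €30; break-even price = €165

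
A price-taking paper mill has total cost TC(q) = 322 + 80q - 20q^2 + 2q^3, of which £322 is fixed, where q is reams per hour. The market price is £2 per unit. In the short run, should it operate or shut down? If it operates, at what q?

Shut down

Strip out fixed cost: VC = 80q - 20q^2 + 2q^3. Then AVC = 80 - 20q + 2q^2 and MC = 80 - 40q + 6q^2.
AVC is minimized where dAVC/dq = -20 + 4q = 0, at q = 5; min AVC = 80 - 20·5 + 2·5^2 = £30.
With P < min AVC (£2 < £30), every unit sold adds to the loss.
Shutting down limits the loss to fixed cost, £322.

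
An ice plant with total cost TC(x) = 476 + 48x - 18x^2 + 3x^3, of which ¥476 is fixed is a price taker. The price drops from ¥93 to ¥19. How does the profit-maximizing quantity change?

MC = 48 - 36x + 9x^2; the shutdown threshold is min AVC = ¥21 (at x = 3).
With P = ¥93 above the shutdown price, P = MC gives x = 5.
At P = ¥19 < min AVC = ¥21, price no longer covers variable cost at any output, so the firm shuts down: x = 0.

Output falls from 5 to 0 (the firm shuts down)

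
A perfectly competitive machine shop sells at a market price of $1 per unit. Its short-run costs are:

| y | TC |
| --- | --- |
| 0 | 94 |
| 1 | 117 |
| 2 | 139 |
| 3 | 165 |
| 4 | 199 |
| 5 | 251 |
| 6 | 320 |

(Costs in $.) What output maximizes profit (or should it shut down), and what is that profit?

Tabulate TR − TC: y=0: -94; y=1: -116; y=2: -137; y=3: -162; y=4: -195; y=5: -246; y=6: -314.
Profit is highest at y = 0. Equivalently, the lowest AVC in the table is 45/2 ≈ $22.50 at y = 2, and P = $1 falls below it — price never covers variable cost, so the firm shuts down and loses only its fixed cost.

y = 0 (shut down); profit = -$94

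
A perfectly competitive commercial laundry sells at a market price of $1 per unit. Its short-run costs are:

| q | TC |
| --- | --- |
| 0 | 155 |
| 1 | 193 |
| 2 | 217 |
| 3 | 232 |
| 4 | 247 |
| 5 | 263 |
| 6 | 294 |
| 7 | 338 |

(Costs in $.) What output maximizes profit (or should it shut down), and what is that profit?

Tabulate TR − TC: q=0: -155; q=1: -192; q=2: -215; q=3: -229; q=4: -243; q=5: -258; q=6: -288; q=7: -331.
Profit is highest at q = 0. Equivalently, the lowest AVC in the table is 108/5 ≈ $21.60 at q = 5, and P = $1 falls below it — price never covers variable cost, so the firm shuts down and loses only its fixed cost.

q = 0 (shut down); profit = -$155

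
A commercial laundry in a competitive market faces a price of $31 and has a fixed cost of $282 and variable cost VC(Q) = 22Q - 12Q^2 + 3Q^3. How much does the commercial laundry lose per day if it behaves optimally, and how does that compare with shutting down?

AVC = 22 - 12Q + 3Q^2; min AVC = $10 at Q = 2. Since P = $31 ≥ min AVC, the firm produces.
MC = 22 - 24Q + 9Q^2. Setting P = MC and taking the root on the rising branch gives Q* = 3.
TR = 31·3 = 93. TC = 282 + 39 = 321. Profit = 93 − 321 = -$228.
By producing, the firm covers all variable cost plus $54 of fixed cost; shutting down would lose the full $282.

Profit = -$228 at Q = 3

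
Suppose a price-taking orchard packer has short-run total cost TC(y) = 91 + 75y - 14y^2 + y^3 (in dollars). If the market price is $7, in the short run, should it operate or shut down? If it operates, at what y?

Shut down

Strip out fixed cost: VC = 75y - 14y^2 + y^3. Then AVC = 75 - 14y + y^2 and MC = 75 - 28y + 3y^2.
AVC hits its minimum where MC = AVC, at y = 7, giving min AVC = 75 - 14·7 + 7^2 = $26.
With P < min AVC ($7 < $26), every unit sold adds to the loss.
The firm minimizes its loss by shutting down and losing only its fixed cost of $91.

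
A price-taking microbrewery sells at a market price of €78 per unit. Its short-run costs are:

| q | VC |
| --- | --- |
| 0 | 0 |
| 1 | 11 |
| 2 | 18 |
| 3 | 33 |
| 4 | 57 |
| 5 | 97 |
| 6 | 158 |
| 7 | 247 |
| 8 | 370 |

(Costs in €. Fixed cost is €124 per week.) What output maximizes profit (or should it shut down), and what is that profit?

q = 6; profit = €186

Profit at each row (π = 78q − TC): q=0: -124; q=1: -57; q=2: 14; q=3: 77; q=4: 131; q=5: 169; q=6: 186; q=7: 175; q=8: 130.
Profit is maximized at q = 6. AVC there is 158/6 = €26.33 ≤ P, so producing beats shutting down (which would give -€124).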